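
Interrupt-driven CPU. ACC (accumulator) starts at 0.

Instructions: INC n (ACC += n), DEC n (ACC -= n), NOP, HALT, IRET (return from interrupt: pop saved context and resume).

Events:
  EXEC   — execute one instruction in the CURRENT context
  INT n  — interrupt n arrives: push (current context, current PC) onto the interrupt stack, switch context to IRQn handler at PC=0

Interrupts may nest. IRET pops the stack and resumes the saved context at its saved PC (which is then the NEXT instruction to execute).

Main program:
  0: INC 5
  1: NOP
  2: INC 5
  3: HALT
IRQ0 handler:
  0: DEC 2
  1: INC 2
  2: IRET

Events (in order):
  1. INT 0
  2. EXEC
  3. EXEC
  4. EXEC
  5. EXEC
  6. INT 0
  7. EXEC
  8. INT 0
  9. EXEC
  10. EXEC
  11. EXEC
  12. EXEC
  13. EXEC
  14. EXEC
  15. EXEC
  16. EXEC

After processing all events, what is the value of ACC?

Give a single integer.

Answer: 10

Derivation:
Event 1 (INT 0): INT 0 arrives: push (MAIN, PC=0), enter IRQ0 at PC=0 (depth now 1)
Event 2 (EXEC): [IRQ0] PC=0: DEC 2 -> ACC=-2
Event 3 (EXEC): [IRQ0] PC=1: INC 2 -> ACC=0
Event 4 (EXEC): [IRQ0] PC=2: IRET -> resume MAIN at PC=0 (depth now 0)
Event 5 (EXEC): [MAIN] PC=0: INC 5 -> ACC=5
Event 6 (INT 0): INT 0 arrives: push (MAIN, PC=1), enter IRQ0 at PC=0 (depth now 1)
Event 7 (EXEC): [IRQ0] PC=0: DEC 2 -> ACC=3
Event 8 (INT 0): INT 0 arrives: push (IRQ0, PC=1), enter IRQ0 at PC=0 (depth now 2)
Event 9 (EXEC): [IRQ0] PC=0: DEC 2 -> ACC=1
Event 10 (EXEC): [IRQ0] PC=1: INC 2 -> ACC=3
Event 11 (EXEC): [IRQ0] PC=2: IRET -> resume IRQ0 at PC=1 (depth now 1)
Event 12 (EXEC): [IRQ0] PC=1: INC 2 -> ACC=5
Event 13 (EXEC): [IRQ0] PC=2: IRET -> resume MAIN at PC=1 (depth now 0)
Event 14 (EXEC): [MAIN] PC=1: NOP
Event 15 (EXEC): [MAIN] PC=2: INC 5 -> ACC=10
Event 16 (EXEC): [MAIN] PC=3: HALT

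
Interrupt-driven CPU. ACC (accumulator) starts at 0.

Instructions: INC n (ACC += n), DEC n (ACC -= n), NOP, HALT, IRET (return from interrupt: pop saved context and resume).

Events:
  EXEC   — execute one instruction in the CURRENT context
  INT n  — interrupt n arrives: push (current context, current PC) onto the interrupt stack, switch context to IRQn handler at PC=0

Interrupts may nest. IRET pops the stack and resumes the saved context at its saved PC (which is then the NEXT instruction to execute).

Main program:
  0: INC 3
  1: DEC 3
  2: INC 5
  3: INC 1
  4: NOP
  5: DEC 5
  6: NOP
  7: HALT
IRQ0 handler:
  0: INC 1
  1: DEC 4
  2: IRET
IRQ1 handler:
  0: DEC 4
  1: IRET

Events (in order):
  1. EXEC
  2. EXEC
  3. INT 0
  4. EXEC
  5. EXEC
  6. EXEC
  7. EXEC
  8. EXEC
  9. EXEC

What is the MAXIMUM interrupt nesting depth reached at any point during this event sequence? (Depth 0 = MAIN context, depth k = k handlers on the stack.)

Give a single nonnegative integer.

Event 1 (EXEC): [MAIN] PC=0: INC 3 -> ACC=3 [depth=0]
Event 2 (EXEC): [MAIN] PC=1: DEC 3 -> ACC=0 [depth=0]
Event 3 (INT 0): INT 0 arrives: push (MAIN, PC=2), enter IRQ0 at PC=0 (depth now 1) [depth=1]
Event 4 (EXEC): [IRQ0] PC=0: INC 1 -> ACC=1 [depth=1]
Event 5 (EXEC): [IRQ0] PC=1: DEC 4 -> ACC=-3 [depth=1]
Event 6 (EXEC): [IRQ0] PC=2: IRET -> resume MAIN at PC=2 (depth now 0) [depth=0]
Event 7 (EXEC): [MAIN] PC=2: INC 5 -> ACC=2 [depth=0]
Event 8 (EXEC): [MAIN] PC=3: INC 1 -> ACC=3 [depth=0]
Event 9 (EXEC): [MAIN] PC=4: NOP [depth=0]
Max depth observed: 1

Answer: 1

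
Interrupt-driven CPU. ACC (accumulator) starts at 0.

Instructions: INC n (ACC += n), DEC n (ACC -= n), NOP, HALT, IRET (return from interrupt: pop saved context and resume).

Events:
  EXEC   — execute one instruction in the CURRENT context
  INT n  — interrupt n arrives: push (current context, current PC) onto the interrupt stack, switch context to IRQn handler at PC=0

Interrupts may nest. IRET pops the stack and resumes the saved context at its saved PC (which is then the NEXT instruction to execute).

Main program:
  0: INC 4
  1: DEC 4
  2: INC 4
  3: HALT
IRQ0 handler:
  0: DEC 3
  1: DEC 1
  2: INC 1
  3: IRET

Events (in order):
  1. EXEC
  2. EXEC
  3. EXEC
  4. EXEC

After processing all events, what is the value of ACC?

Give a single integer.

Answer: 4

Derivation:
Event 1 (EXEC): [MAIN] PC=0: INC 4 -> ACC=4
Event 2 (EXEC): [MAIN] PC=1: DEC 4 -> ACC=0
Event 3 (EXEC): [MAIN] PC=2: INC 4 -> ACC=4
Event 4 (EXEC): [MAIN] PC=3: HALT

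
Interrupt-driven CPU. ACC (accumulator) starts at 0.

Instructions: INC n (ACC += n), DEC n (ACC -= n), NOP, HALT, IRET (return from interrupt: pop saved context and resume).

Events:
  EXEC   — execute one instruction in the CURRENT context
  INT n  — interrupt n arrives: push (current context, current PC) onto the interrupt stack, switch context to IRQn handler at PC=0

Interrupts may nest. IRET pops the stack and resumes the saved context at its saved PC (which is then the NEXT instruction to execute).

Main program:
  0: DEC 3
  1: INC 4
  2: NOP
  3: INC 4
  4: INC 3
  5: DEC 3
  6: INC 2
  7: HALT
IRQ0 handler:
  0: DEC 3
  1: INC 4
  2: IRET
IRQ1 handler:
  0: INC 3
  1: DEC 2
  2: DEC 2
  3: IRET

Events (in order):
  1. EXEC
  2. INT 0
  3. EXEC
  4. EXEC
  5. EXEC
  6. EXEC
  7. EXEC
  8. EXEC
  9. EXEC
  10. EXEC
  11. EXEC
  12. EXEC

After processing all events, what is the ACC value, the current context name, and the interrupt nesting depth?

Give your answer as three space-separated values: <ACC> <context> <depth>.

Answer: 8 MAIN 0

Derivation:
Event 1 (EXEC): [MAIN] PC=0: DEC 3 -> ACC=-3
Event 2 (INT 0): INT 0 arrives: push (MAIN, PC=1), enter IRQ0 at PC=0 (depth now 1)
Event 3 (EXEC): [IRQ0] PC=0: DEC 3 -> ACC=-6
Event 4 (EXEC): [IRQ0] PC=1: INC 4 -> ACC=-2
Event 5 (EXEC): [IRQ0] PC=2: IRET -> resume MAIN at PC=1 (depth now 0)
Event 6 (EXEC): [MAIN] PC=1: INC 4 -> ACC=2
Event 7 (EXEC): [MAIN] PC=2: NOP
Event 8 (EXEC): [MAIN] PC=3: INC 4 -> ACC=6
Event 9 (EXEC): [MAIN] PC=4: INC 3 -> ACC=9
Event 10 (EXEC): [MAIN] PC=5: DEC 3 -> ACC=6
Event 11 (EXEC): [MAIN] PC=6: INC 2 -> ACC=8
Event 12 (EXEC): [MAIN] PC=7: HALT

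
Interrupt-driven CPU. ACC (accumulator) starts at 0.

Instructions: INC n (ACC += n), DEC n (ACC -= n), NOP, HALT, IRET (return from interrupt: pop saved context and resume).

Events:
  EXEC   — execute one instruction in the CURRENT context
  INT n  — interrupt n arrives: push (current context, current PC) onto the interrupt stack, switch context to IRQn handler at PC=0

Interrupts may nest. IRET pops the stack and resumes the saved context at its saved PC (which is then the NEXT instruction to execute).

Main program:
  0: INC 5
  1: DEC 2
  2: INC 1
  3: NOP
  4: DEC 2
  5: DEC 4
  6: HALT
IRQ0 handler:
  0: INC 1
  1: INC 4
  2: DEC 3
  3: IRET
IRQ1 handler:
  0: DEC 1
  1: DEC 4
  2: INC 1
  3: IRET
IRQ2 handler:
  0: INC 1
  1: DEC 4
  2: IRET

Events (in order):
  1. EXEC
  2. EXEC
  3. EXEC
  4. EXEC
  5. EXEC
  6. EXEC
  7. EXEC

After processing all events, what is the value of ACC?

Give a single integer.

Event 1 (EXEC): [MAIN] PC=0: INC 5 -> ACC=5
Event 2 (EXEC): [MAIN] PC=1: DEC 2 -> ACC=3
Event 3 (EXEC): [MAIN] PC=2: INC 1 -> ACC=4
Event 4 (EXEC): [MAIN] PC=3: NOP
Event 5 (EXEC): [MAIN] PC=4: DEC 2 -> ACC=2
Event 6 (EXEC): [MAIN] PC=5: DEC 4 -> ACC=-2
Event 7 (EXEC): [MAIN] PC=6: HALT

Answer: -2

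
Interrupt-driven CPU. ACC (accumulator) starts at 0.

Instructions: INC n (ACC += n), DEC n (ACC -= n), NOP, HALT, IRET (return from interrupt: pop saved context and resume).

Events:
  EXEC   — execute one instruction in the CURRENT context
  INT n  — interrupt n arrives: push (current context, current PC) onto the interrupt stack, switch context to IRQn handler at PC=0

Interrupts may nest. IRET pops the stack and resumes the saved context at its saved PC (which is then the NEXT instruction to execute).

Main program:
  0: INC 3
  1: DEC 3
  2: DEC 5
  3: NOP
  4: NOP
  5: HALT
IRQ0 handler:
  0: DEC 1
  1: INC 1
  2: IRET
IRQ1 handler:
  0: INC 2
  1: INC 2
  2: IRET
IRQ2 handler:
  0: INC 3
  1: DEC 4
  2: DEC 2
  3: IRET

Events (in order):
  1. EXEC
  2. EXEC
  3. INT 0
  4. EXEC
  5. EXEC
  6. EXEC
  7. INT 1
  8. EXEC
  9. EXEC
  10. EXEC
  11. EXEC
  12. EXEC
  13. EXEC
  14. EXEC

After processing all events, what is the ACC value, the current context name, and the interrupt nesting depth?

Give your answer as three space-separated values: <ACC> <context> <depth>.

Answer: -1 MAIN 0

Derivation:
Event 1 (EXEC): [MAIN] PC=0: INC 3 -> ACC=3
Event 2 (EXEC): [MAIN] PC=1: DEC 3 -> ACC=0
Event 3 (INT 0): INT 0 arrives: push (MAIN, PC=2), enter IRQ0 at PC=0 (depth now 1)
Event 4 (EXEC): [IRQ0] PC=0: DEC 1 -> ACC=-1
Event 5 (EXEC): [IRQ0] PC=1: INC 1 -> ACC=0
Event 6 (EXEC): [IRQ0] PC=2: IRET -> resume MAIN at PC=2 (depth now 0)
Event 7 (INT 1): INT 1 arrives: push (MAIN, PC=2), enter IRQ1 at PC=0 (depth now 1)
Event 8 (EXEC): [IRQ1] PC=0: INC 2 -> ACC=2
Event 9 (EXEC): [IRQ1] PC=1: INC 2 -> ACC=4
Event 10 (EXEC): [IRQ1] PC=2: IRET -> resume MAIN at PC=2 (depth now 0)
Event 11 (EXEC): [MAIN] PC=2: DEC 5 -> ACC=-1
Event 12 (EXEC): [MAIN] PC=3: NOP
Event 13 (EXEC): [MAIN] PC=4: NOP
Event 14 (EXEC): [MAIN] PC=5: HALT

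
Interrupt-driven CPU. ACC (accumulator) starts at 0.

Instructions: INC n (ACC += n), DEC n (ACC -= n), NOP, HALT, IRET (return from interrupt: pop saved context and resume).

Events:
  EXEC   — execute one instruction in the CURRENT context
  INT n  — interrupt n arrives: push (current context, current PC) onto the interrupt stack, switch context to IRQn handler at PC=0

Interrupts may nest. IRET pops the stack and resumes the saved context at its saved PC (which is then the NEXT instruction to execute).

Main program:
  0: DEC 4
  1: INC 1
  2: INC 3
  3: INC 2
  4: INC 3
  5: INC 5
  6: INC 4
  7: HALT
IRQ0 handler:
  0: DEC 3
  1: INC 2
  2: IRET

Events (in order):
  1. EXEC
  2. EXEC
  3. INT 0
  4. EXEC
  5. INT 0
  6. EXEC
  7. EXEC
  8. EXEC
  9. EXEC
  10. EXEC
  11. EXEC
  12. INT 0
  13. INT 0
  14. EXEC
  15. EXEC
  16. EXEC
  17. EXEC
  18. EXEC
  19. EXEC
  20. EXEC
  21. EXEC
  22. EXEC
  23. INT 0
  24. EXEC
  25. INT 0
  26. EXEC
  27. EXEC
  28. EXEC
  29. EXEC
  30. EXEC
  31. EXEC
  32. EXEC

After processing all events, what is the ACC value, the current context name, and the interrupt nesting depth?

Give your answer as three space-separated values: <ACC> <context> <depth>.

Event 1 (EXEC): [MAIN] PC=0: DEC 4 -> ACC=-4
Event 2 (EXEC): [MAIN] PC=1: INC 1 -> ACC=-3
Event 3 (INT 0): INT 0 arrives: push (MAIN, PC=2), enter IRQ0 at PC=0 (depth now 1)
Event 4 (EXEC): [IRQ0] PC=0: DEC 3 -> ACC=-6
Event 5 (INT 0): INT 0 arrives: push (IRQ0, PC=1), enter IRQ0 at PC=0 (depth now 2)
Event 6 (EXEC): [IRQ0] PC=0: DEC 3 -> ACC=-9
Event 7 (EXEC): [IRQ0] PC=1: INC 2 -> ACC=-7
Event 8 (EXEC): [IRQ0] PC=2: IRET -> resume IRQ0 at PC=1 (depth now 1)
Event 9 (EXEC): [IRQ0] PC=1: INC 2 -> ACC=-5
Event 10 (EXEC): [IRQ0] PC=2: IRET -> resume MAIN at PC=2 (depth now 0)
Event 11 (EXEC): [MAIN] PC=2: INC 3 -> ACC=-2
Event 12 (INT 0): INT 0 arrives: push (MAIN, PC=3), enter IRQ0 at PC=0 (depth now 1)
Event 13 (INT 0): INT 0 arrives: push (IRQ0, PC=0), enter IRQ0 at PC=0 (depth now 2)
Event 14 (EXEC): [IRQ0] PC=0: DEC 3 -> ACC=-5
Event 15 (EXEC): [IRQ0] PC=1: INC 2 -> ACC=-3
Event 16 (EXEC): [IRQ0] PC=2: IRET -> resume IRQ0 at PC=0 (depth now 1)
Event 17 (EXEC): [IRQ0] PC=0: DEC 3 -> ACC=-6
Event 18 (EXEC): [IRQ0] PC=1: INC 2 -> ACC=-4
Event 19 (EXEC): [IRQ0] PC=2: IRET -> resume MAIN at PC=3 (depth now 0)
Event 20 (EXEC): [MAIN] PC=3: INC 2 -> ACC=-2
Event 21 (EXEC): [MAIN] PC=4: INC 3 -> ACC=1
Event 22 (EXEC): [MAIN] PC=5: INC 5 -> ACC=6
Event 23 (INT 0): INT 0 arrives: push (MAIN, PC=6), enter IRQ0 at PC=0 (depth now 1)
Event 24 (EXEC): [IRQ0] PC=0: DEC 3 -> ACC=3
Event 25 (INT 0): INT 0 arrives: push (IRQ0, PC=1), enter IRQ0 at PC=0 (depth now 2)
Event 26 (EXEC): [IRQ0] PC=0: DEC 3 -> ACC=0
Event 27 (EXEC): [IRQ0] PC=1: INC 2 -> ACC=2
Event 28 (EXEC): [IRQ0] PC=2: IRET -> resume IRQ0 at PC=1 (depth now 1)
Event 29 (EXEC): [IRQ0] PC=1: INC 2 -> ACC=4
Event 30 (EXEC): [IRQ0] PC=2: IRET -> resume MAIN at PC=6 (depth now 0)
Event 31 (EXEC): [MAIN] PC=6: INC 4 -> ACC=8
Event 32 (EXEC): [MAIN] PC=7: HALT

Answer: 8 MAIN 0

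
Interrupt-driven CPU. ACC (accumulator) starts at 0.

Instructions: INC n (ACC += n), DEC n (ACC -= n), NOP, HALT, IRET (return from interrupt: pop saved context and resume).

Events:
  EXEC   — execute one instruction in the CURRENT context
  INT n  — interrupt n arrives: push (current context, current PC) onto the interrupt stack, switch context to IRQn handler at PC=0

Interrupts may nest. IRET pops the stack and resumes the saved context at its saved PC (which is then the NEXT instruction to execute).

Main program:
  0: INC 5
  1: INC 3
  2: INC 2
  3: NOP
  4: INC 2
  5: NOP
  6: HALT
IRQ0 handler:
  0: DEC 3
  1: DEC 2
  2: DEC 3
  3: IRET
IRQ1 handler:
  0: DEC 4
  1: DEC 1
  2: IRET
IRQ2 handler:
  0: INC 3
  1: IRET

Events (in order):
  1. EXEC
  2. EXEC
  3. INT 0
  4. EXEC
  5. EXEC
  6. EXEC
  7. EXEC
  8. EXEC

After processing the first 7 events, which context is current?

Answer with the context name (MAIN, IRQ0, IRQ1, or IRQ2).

Answer: MAIN

Derivation:
Event 1 (EXEC): [MAIN] PC=0: INC 5 -> ACC=5
Event 2 (EXEC): [MAIN] PC=1: INC 3 -> ACC=8
Event 3 (INT 0): INT 0 arrives: push (MAIN, PC=2), enter IRQ0 at PC=0 (depth now 1)
Event 4 (EXEC): [IRQ0] PC=0: DEC 3 -> ACC=5
Event 5 (EXEC): [IRQ0] PC=1: DEC 2 -> ACC=3
Event 6 (EXEC): [IRQ0] PC=2: DEC 3 -> ACC=0
Event 7 (EXEC): [IRQ0] PC=3: IRET -> resume MAIN at PC=2 (depth now 0)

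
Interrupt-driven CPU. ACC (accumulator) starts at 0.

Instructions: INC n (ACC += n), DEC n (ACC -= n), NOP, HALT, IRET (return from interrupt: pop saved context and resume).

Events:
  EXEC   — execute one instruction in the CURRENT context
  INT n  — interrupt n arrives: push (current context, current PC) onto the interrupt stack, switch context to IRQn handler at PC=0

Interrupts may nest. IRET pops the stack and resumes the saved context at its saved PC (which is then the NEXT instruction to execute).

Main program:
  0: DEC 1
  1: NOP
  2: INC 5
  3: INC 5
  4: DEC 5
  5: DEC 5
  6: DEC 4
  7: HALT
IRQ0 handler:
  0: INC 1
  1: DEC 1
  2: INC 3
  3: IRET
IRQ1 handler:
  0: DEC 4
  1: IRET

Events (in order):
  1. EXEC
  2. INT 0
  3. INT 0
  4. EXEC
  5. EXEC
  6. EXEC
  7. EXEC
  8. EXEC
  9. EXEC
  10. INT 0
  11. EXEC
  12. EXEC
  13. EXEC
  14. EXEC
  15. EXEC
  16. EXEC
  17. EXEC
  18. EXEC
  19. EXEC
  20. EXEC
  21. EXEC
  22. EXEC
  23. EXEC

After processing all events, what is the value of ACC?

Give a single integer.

Event 1 (EXEC): [MAIN] PC=0: DEC 1 -> ACC=-1
Event 2 (INT 0): INT 0 arrives: push (MAIN, PC=1), enter IRQ0 at PC=0 (depth now 1)
Event 3 (INT 0): INT 0 arrives: push (IRQ0, PC=0), enter IRQ0 at PC=0 (depth now 2)
Event 4 (EXEC): [IRQ0] PC=0: INC 1 -> ACC=0
Event 5 (EXEC): [IRQ0] PC=1: DEC 1 -> ACC=-1
Event 6 (EXEC): [IRQ0] PC=2: INC 3 -> ACC=2
Event 7 (EXEC): [IRQ0] PC=3: IRET -> resume IRQ0 at PC=0 (depth now 1)
Event 8 (EXEC): [IRQ0] PC=0: INC 1 -> ACC=3
Event 9 (EXEC): [IRQ0] PC=1: DEC 1 -> ACC=2
Event 10 (INT 0): INT 0 arrives: push (IRQ0, PC=2), enter IRQ0 at PC=0 (depth now 2)
Event 11 (EXEC): [IRQ0] PC=0: INC 1 -> ACC=3
Event 12 (EXEC): [IRQ0] PC=1: DEC 1 -> ACC=2
Event 13 (EXEC): [IRQ0] PC=2: INC 3 -> ACC=5
Event 14 (EXEC): [IRQ0] PC=3: IRET -> resume IRQ0 at PC=2 (depth now 1)
Event 15 (EXEC): [IRQ0] PC=2: INC 3 -> ACC=8
Event 16 (EXEC): [IRQ0] PC=3: IRET -> resume MAIN at PC=1 (depth now 0)
Event 17 (EXEC): [MAIN] PC=1: NOP
Event 18 (EXEC): [MAIN] PC=2: INC 5 -> ACC=13
Event 19 (EXEC): [MAIN] PC=3: INC 5 -> ACC=18
Event 20 (EXEC): [MAIN] PC=4: DEC 5 -> ACC=13
Event 21 (EXEC): [MAIN] PC=5: DEC 5 -> ACC=8
Event 22 (EXEC): [MAIN] PC=6: DEC 4 -> ACC=4
Event 23 (EXEC): [MAIN] PC=7: HALT

Answer: 4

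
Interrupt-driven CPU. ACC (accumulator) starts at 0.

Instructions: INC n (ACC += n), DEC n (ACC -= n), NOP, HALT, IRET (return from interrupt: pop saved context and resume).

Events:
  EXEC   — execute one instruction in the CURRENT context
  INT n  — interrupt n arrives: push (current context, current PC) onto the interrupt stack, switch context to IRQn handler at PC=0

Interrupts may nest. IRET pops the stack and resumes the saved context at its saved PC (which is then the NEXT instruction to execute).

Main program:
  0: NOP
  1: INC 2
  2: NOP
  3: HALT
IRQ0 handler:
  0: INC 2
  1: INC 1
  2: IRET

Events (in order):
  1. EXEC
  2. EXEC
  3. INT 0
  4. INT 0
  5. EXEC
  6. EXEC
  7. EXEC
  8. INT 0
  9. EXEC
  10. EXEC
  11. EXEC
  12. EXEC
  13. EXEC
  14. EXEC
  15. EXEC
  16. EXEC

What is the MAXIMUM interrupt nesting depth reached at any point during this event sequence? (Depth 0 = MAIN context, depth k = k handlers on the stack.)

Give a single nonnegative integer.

Answer: 2

Derivation:
Event 1 (EXEC): [MAIN] PC=0: NOP [depth=0]
Event 2 (EXEC): [MAIN] PC=1: INC 2 -> ACC=2 [depth=0]
Event 3 (INT 0): INT 0 arrives: push (MAIN, PC=2), enter IRQ0 at PC=0 (depth now 1) [depth=1]
Event 4 (INT 0): INT 0 arrives: push (IRQ0, PC=0), enter IRQ0 at PC=0 (depth now 2) [depth=2]
Event 5 (EXEC): [IRQ0] PC=0: INC 2 -> ACC=4 [depth=2]
Event 6 (EXEC): [IRQ0] PC=1: INC 1 -> ACC=5 [depth=2]
Event 7 (EXEC): [IRQ0] PC=2: IRET -> resume IRQ0 at PC=0 (depth now 1) [depth=1]
Event 8 (INT 0): INT 0 arrives: push (IRQ0, PC=0), enter IRQ0 at PC=0 (depth now 2) [depth=2]
Event 9 (EXEC): [IRQ0] PC=0: INC 2 -> ACC=7 [depth=2]
Event 10 (EXEC): [IRQ0] PC=1: INC 1 -> ACC=8 [depth=2]
Event 11 (EXEC): [IRQ0] PC=2: IRET -> resume IRQ0 at PC=0 (depth now 1) [depth=1]
Event 12 (EXEC): [IRQ0] PC=0: INC 2 -> ACC=10 [depth=1]
Event 13 (EXEC): [IRQ0] PC=1: INC 1 -> ACC=11 [depth=1]
Event 14 (EXEC): [IRQ0] PC=2: IRET -> resume MAIN at PC=2 (depth now 0) [depth=0]
Event 15 (EXEC): [MAIN] PC=2: NOP [depth=0]
Event 16 (EXEC): [MAIN] PC=3: HALT [depth=0]
Max depth observed: 2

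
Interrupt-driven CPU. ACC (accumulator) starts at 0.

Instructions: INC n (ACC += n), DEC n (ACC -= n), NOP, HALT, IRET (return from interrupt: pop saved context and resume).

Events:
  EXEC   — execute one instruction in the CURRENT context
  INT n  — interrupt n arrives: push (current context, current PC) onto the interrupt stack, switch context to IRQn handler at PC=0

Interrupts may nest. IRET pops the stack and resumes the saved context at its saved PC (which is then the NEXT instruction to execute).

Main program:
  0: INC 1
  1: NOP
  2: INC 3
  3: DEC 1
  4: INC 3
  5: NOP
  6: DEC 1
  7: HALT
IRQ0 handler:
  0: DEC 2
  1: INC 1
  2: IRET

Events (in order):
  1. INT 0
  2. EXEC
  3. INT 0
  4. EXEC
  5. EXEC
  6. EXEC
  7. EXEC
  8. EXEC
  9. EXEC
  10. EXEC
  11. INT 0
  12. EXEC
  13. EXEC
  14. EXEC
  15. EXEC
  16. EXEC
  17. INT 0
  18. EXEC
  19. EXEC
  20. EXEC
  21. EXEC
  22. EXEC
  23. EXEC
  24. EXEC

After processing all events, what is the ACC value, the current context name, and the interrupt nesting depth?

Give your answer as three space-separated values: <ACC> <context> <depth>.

Event 1 (INT 0): INT 0 arrives: push (MAIN, PC=0), enter IRQ0 at PC=0 (depth now 1)
Event 2 (EXEC): [IRQ0] PC=0: DEC 2 -> ACC=-2
Event 3 (INT 0): INT 0 arrives: push (IRQ0, PC=1), enter IRQ0 at PC=0 (depth now 2)
Event 4 (EXEC): [IRQ0] PC=0: DEC 2 -> ACC=-4
Event 5 (EXEC): [IRQ0] PC=1: INC 1 -> ACC=-3
Event 6 (EXEC): [IRQ0] PC=2: IRET -> resume IRQ0 at PC=1 (depth now 1)
Event 7 (EXEC): [IRQ0] PC=1: INC 1 -> ACC=-2
Event 8 (EXEC): [IRQ0] PC=2: IRET -> resume MAIN at PC=0 (depth now 0)
Event 9 (EXEC): [MAIN] PC=0: INC 1 -> ACC=-1
Event 10 (EXEC): [MAIN] PC=1: NOP
Event 11 (INT 0): INT 0 arrives: push (MAIN, PC=2), enter IRQ0 at PC=0 (depth now 1)
Event 12 (EXEC): [IRQ0] PC=0: DEC 2 -> ACC=-3
Event 13 (EXEC): [IRQ0] PC=1: INC 1 -> ACC=-2
Event 14 (EXEC): [IRQ0] PC=2: IRET -> resume MAIN at PC=2 (depth now 0)
Event 15 (EXEC): [MAIN] PC=2: INC 3 -> ACC=1
Event 16 (EXEC): [MAIN] PC=3: DEC 1 -> ACC=0
Event 17 (INT 0): INT 0 arrives: push (MAIN, PC=4), enter IRQ0 at PC=0 (depth now 1)
Event 18 (EXEC): [IRQ0] PC=0: DEC 2 -> ACC=-2
Event 19 (EXEC): [IRQ0] PC=1: INC 1 -> ACC=-1
Event 20 (EXEC): [IRQ0] PC=2: IRET -> resume MAIN at PC=4 (depth now 0)
Event 21 (EXEC): [MAIN] PC=4: INC 3 -> ACC=2
Event 22 (EXEC): [MAIN] PC=5: NOP
Event 23 (EXEC): [MAIN] PC=6: DEC 1 -> ACC=1
Event 24 (EXEC): [MAIN] PC=7: HALT

Answer: 1 MAIN 0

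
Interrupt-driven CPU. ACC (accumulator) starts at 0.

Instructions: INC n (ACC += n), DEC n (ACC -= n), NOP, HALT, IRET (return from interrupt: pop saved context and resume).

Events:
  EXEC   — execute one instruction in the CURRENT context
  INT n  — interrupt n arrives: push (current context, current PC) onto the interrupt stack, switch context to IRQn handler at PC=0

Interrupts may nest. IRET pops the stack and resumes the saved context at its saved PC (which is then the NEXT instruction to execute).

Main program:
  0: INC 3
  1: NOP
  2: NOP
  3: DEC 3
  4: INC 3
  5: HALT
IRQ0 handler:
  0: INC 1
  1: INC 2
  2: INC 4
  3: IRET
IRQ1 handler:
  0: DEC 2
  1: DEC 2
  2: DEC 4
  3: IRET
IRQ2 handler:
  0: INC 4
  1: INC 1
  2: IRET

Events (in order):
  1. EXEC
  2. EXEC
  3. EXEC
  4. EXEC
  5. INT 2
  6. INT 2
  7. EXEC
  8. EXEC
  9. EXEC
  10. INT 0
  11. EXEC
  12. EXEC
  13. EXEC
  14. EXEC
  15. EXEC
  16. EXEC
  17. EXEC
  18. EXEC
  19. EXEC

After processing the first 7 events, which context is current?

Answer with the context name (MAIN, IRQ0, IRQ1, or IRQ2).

Event 1 (EXEC): [MAIN] PC=0: INC 3 -> ACC=3
Event 2 (EXEC): [MAIN] PC=1: NOP
Event 3 (EXEC): [MAIN] PC=2: NOP
Event 4 (EXEC): [MAIN] PC=3: DEC 3 -> ACC=0
Event 5 (INT 2): INT 2 arrives: push (MAIN, PC=4), enter IRQ2 at PC=0 (depth now 1)
Event 6 (INT 2): INT 2 arrives: push (IRQ2, PC=0), enter IRQ2 at PC=0 (depth now 2)
Event 7 (EXEC): [IRQ2] PC=0: INC 4 -> ACC=4

Answer: IRQ2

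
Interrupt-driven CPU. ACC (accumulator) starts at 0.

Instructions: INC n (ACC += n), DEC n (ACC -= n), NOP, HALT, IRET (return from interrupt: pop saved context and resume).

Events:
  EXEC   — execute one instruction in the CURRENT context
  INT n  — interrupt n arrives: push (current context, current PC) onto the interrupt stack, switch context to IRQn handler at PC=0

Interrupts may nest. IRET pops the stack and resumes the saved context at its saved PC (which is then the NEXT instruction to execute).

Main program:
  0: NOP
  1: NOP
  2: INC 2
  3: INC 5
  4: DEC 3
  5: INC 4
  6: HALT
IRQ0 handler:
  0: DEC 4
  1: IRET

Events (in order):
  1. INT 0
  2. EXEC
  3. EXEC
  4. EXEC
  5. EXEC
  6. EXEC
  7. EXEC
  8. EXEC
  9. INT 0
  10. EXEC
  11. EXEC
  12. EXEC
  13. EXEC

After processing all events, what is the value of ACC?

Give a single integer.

Event 1 (INT 0): INT 0 arrives: push (MAIN, PC=0), enter IRQ0 at PC=0 (depth now 1)
Event 2 (EXEC): [IRQ0] PC=0: DEC 4 -> ACC=-4
Event 3 (EXEC): [IRQ0] PC=1: IRET -> resume MAIN at PC=0 (depth now 0)
Event 4 (EXEC): [MAIN] PC=0: NOP
Event 5 (EXEC): [MAIN] PC=1: NOP
Event 6 (EXEC): [MAIN] PC=2: INC 2 -> ACC=-2
Event 7 (EXEC): [MAIN] PC=3: INC 5 -> ACC=3
Event 8 (EXEC): [MAIN] PC=4: DEC 3 -> ACC=0
Event 9 (INT 0): INT 0 arrives: push (MAIN, PC=5), enter IRQ0 at PC=0 (depth now 1)
Event 10 (EXEC): [IRQ0] PC=0: DEC 4 -> ACC=-4
Event 11 (EXEC): [IRQ0] PC=1: IRET -> resume MAIN at PC=5 (depth now 0)
Event 12 (EXEC): [MAIN] PC=5: INC 4 -> ACC=0
Event 13 (EXEC): [MAIN] PC=6: HALT

Answer: 0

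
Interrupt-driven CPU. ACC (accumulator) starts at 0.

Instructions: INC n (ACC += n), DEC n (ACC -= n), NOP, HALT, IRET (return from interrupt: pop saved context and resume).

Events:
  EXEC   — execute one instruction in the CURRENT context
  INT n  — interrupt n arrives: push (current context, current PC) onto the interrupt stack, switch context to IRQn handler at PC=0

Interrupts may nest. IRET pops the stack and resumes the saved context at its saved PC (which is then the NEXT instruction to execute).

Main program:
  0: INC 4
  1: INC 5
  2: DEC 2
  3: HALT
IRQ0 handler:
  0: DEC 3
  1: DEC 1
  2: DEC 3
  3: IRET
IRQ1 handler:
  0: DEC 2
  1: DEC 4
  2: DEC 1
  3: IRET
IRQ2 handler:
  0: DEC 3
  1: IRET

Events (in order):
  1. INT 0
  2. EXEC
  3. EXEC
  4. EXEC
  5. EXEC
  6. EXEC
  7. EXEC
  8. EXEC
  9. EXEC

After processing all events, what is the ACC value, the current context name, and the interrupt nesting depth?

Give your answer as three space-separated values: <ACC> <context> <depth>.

Answer: 0 MAIN 0

Derivation:
Event 1 (INT 0): INT 0 arrives: push (MAIN, PC=0), enter IRQ0 at PC=0 (depth now 1)
Event 2 (EXEC): [IRQ0] PC=0: DEC 3 -> ACC=-3
Event 3 (EXEC): [IRQ0] PC=1: DEC 1 -> ACC=-4
Event 4 (EXEC): [IRQ0] PC=2: DEC 3 -> ACC=-7
Event 5 (EXEC): [IRQ0] PC=3: IRET -> resume MAIN at PC=0 (depth now 0)
Event 6 (EXEC): [MAIN] PC=0: INC 4 -> ACC=-3
Event 7 (EXEC): [MAIN] PC=1: INC 5 -> ACC=2
Event 8 (EXEC): [MAIN] PC=2: DEC 2 -> ACC=0
Event 9 (EXEC): [MAIN] PC=3: HALT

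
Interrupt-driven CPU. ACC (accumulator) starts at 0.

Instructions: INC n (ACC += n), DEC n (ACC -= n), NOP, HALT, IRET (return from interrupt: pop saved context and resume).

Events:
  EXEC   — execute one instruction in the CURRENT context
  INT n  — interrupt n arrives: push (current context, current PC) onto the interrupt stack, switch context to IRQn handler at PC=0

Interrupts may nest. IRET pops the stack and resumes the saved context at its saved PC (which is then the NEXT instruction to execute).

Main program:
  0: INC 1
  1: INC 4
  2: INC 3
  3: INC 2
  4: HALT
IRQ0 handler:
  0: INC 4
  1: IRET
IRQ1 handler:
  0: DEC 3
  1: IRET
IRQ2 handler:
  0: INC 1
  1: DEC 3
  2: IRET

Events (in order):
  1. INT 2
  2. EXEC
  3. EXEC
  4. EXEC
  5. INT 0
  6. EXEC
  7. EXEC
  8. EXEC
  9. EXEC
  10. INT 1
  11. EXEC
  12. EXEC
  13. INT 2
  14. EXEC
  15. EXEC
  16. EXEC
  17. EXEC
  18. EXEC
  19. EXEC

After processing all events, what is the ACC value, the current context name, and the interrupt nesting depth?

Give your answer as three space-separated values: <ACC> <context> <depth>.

Event 1 (INT 2): INT 2 arrives: push (MAIN, PC=0), enter IRQ2 at PC=0 (depth now 1)
Event 2 (EXEC): [IRQ2] PC=0: INC 1 -> ACC=1
Event 3 (EXEC): [IRQ2] PC=1: DEC 3 -> ACC=-2
Event 4 (EXEC): [IRQ2] PC=2: IRET -> resume MAIN at PC=0 (depth now 0)
Event 5 (INT 0): INT 0 arrives: push (MAIN, PC=0), enter IRQ0 at PC=0 (depth now 1)
Event 6 (EXEC): [IRQ0] PC=0: INC 4 -> ACC=2
Event 7 (EXEC): [IRQ0] PC=1: IRET -> resume MAIN at PC=0 (depth now 0)
Event 8 (EXEC): [MAIN] PC=0: INC 1 -> ACC=3
Event 9 (EXEC): [MAIN] PC=1: INC 4 -> ACC=7
Event 10 (INT 1): INT 1 arrives: push (MAIN, PC=2), enter IRQ1 at PC=0 (depth now 1)
Event 11 (EXEC): [IRQ1] PC=0: DEC 3 -> ACC=4
Event 12 (EXEC): [IRQ1] PC=1: IRET -> resume MAIN at PC=2 (depth now 0)
Event 13 (INT 2): INT 2 arrives: push (MAIN, PC=2), enter IRQ2 at PC=0 (depth now 1)
Event 14 (EXEC): [IRQ2] PC=0: INC 1 -> ACC=5
Event 15 (EXEC): [IRQ2] PC=1: DEC 3 -> ACC=2
Event 16 (EXEC): [IRQ2] PC=2: IRET -> resume MAIN at PC=2 (depth now 0)
Event 17 (EXEC): [MAIN] PC=2: INC 3 -> ACC=5
Event 18 (EXEC): [MAIN] PC=3: INC 2 -> ACC=7
Event 19 (EXEC): [MAIN] PC=4: HALT

Answer: 7 MAIN 0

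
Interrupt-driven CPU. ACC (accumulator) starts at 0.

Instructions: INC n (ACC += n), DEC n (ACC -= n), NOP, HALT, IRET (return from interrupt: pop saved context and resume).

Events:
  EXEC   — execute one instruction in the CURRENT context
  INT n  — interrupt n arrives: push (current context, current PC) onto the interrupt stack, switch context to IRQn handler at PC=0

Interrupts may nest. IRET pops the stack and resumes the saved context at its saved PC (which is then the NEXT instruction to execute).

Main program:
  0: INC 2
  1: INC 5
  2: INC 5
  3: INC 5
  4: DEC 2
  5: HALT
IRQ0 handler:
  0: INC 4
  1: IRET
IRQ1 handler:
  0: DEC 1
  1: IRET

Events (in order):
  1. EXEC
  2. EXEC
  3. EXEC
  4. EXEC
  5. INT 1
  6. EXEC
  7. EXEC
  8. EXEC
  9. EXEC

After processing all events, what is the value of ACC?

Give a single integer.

Event 1 (EXEC): [MAIN] PC=0: INC 2 -> ACC=2
Event 2 (EXEC): [MAIN] PC=1: INC 5 -> ACC=7
Event 3 (EXEC): [MAIN] PC=2: INC 5 -> ACC=12
Event 4 (EXEC): [MAIN] PC=3: INC 5 -> ACC=17
Event 5 (INT 1): INT 1 arrives: push (MAIN, PC=4), enter IRQ1 at PC=0 (depth now 1)
Event 6 (EXEC): [IRQ1] PC=0: DEC 1 -> ACC=16
Event 7 (EXEC): [IRQ1] PC=1: IRET -> resume MAIN at PC=4 (depth now 0)
Event 8 (EXEC): [MAIN] PC=4: DEC 2 -> ACC=14
Event 9 (EXEC): [MAIN] PC=5: HALT

Answer: 14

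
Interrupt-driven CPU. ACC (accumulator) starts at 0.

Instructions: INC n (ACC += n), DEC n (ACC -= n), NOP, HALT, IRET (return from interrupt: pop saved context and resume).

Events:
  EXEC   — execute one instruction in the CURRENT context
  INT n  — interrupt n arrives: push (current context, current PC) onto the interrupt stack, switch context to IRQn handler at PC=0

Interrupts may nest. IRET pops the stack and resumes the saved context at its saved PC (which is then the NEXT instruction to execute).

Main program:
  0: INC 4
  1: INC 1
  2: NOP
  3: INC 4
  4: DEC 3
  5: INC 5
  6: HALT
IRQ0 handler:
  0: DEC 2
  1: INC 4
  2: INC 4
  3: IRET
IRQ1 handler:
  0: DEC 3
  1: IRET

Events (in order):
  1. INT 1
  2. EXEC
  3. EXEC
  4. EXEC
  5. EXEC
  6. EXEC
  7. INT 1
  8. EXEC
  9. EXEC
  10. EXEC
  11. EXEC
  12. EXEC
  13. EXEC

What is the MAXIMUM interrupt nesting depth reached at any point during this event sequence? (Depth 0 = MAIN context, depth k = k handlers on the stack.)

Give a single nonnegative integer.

Event 1 (INT 1): INT 1 arrives: push (MAIN, PC=0), enter IRQ1 at PC=0 (depth now 1) [depth=1]
Event 2 (EXEC): [IRQ1] PC=0: DEC 3 -> ACC=-3 [depth=1]
Event 3 (EXEC): [IRQ1] PC=1: IRET -> resume MAIN at PC=0 (depth now 0) [depth=0]
Event 4 (EXEC): [MAIN] PC=0: INC 4 -> ACC=1 [depth=0]
Event 5 (EXEC): [MAIN] PC=1: INC 1 -> ACC=2 [depth=0]
Event 6 (EXEC): [MAIN] PC=2: NOP [depth=0]
Event 7 (INT 1): INT 1 arrives: push (MAIN, PC=3), enter IRQ1 at PC=0 (depth now 1) [depth=1]
Event 8 (EXEC): [IRQ1] PC=0: DEC 3 -> ACC=-1 [depth=1]
Event 9 (EXEC): [IRQ1] PC=1: IRET -> resume MAIN at PC=3 (depth now 0) [depth=0]
Event 10 (EXEC): [MAIN] PC=3: INC 4 -> ACC=3 [depth=0]
Event 11 (EXEC): [MAIN] PC=4: DEC 3 -> ACC=0 [depth=0]
Event 12 (EXEC): [MAIN] PC=5: INC 5 -> ACC=5 [depth=0]
Event 13 (EXEC): [MAIN] PC=6: HALT [depth=0]
Max depth observed: 1

Answer: 1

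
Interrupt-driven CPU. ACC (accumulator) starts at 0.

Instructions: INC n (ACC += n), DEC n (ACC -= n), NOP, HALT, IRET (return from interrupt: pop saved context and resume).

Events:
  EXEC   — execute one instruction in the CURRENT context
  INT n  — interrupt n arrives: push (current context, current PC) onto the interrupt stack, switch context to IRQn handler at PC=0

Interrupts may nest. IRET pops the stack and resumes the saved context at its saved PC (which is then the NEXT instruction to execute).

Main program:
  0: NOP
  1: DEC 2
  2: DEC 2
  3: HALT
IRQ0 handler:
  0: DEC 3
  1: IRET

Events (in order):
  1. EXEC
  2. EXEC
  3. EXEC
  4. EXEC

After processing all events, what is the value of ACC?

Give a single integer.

Answer: -4

Derivation:
Event 1 (EXEC): [MAIN] PC=0: NOP
Event 2 (EXEC): [MAIN] PC=1: DEC 2 -> ACC=-2
Event 3 (EXEC): [MAIN] PC=2: DEC 2 -> ACC=-4
Event 4 (EXEC): [MAIN] PC=3: HALT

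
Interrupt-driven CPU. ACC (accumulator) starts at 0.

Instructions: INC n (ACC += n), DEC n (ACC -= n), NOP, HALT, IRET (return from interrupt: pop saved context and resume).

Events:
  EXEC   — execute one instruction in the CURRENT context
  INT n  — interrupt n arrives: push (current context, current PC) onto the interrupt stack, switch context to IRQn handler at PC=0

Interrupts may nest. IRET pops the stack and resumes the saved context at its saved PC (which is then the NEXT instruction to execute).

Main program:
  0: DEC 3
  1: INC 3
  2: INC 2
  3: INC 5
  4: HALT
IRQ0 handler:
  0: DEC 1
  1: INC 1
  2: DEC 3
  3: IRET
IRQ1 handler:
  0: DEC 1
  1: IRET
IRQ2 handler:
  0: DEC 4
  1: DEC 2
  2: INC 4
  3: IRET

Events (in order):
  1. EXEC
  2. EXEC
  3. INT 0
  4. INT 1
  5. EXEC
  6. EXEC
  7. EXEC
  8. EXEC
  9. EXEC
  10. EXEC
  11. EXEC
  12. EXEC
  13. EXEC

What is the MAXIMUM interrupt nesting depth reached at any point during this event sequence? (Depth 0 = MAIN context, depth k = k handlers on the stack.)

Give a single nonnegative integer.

Event 1 (EXEC): [MAIN] PC=0: DEC 3 -> ACC=-3 [depth=0]
Event 2 (EXEC): [MAIN] PC=1: INC 3 -> ACC=0 [depth=0]
Event 3 (INT 0): INT 0 arrives: push (MAIN, PC=2), enter IRQ0 at PC=0 (depth now 1) [depth=1]
Event 4 (INT 1): INT 1 arrives: push (IRQ0, PC=0), enter IRQ1 at PC=0 (depth now 2) [depth=2]
Event 5 (EXEC): [IRQ1] PC=0: DEC 1 -> ACC=-1 [depth=2]
Event 6 (EXEC): [IRQ1] PC=1: IRET -> resume IRQ0 at PC=0 (depth now 1) [depth=1]
Event 7 (EXEC): [IRQ0] PC=0: DEC 1 -> ACC=-2 [depth=1]
Event 8 (EXEC): [IRQ0] PC=1: INC 1 -> ACC=-1 [depth=1]
Event 9 (EXEC): [IRQ0] PC=2: DEC 3 -> ACC=-4 [depth=1]
Event 10 (EXEC): [IRQ0] PC=3: IRET -> resume MAIN at PC=2 (depth now 0) [depth=0]
Event 11 (EXEC): [MAIN] PC=2: INC 2 -> ACC=-2 [depth=0]
Event 12 (EXEC): [MAIN] PC=3: INC 5 -> ACC=3 [depth=0]
Event 13 (EXEC): [MAIN] PC=4: HALT [depth=0]
Max depth observed: 2

Answer: 2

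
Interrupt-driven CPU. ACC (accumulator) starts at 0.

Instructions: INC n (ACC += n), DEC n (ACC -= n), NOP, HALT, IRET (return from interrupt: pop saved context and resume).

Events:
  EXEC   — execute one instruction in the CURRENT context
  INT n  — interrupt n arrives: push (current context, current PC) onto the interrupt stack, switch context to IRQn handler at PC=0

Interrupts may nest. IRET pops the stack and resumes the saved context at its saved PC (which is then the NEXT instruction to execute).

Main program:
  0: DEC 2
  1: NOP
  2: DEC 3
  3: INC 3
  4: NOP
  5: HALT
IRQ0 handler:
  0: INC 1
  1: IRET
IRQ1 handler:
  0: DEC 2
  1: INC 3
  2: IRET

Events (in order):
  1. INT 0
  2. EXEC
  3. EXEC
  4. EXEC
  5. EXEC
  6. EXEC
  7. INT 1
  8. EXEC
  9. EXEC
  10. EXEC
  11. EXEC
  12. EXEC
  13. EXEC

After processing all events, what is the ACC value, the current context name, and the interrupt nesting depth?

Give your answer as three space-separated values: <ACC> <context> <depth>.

Answer: 0 MAIN 0

Derivation:
Event 1 (INT 0): INT 0 arrives: push (MAIN, PC=0), enter IRQ0 at PC=0 (depth now 1)
Event 2 (EXEC): [IRQ0] PC=0: INC 1 -> ACC=1
Event 3 (EXEC): [IRQ0] PC=1: IRET -> resume MAIN at PC=0 (depth now 0)
Event 4 (EXEC): [MAIN] PC=0: DEC 2 -> ACC=-1
Event 5 (EXEC): [MAIN] PC=1: NOP
Event 6 (EXEC): [MAIN] PC=2: DEC 3 -> ACC=-4
Event 7 (INT 1): INT 1 arrives: push (MAIN, PC=3), enter IRQ1 at PC=0 (depth now 1)
Event 8 (EXEC): [IRQ1] PC=0: DEC 2 -> ACC=-6
Event 9 (EXEC): [IRQ1] PC=1: INC 3 -> ACC=-3
Event 10 (EXEC): [IRQ1] PC=2: IRET -> resume MAIN at PC=3 (depth now 0)
Event 11 (EXEC): [MAIN] PC=3: INC 3 -> ACC=0
Event 12 (EXEC): [MAIN] PC=4: NOP
Event 13 (EXEC): [MAIN] PC=5: HALT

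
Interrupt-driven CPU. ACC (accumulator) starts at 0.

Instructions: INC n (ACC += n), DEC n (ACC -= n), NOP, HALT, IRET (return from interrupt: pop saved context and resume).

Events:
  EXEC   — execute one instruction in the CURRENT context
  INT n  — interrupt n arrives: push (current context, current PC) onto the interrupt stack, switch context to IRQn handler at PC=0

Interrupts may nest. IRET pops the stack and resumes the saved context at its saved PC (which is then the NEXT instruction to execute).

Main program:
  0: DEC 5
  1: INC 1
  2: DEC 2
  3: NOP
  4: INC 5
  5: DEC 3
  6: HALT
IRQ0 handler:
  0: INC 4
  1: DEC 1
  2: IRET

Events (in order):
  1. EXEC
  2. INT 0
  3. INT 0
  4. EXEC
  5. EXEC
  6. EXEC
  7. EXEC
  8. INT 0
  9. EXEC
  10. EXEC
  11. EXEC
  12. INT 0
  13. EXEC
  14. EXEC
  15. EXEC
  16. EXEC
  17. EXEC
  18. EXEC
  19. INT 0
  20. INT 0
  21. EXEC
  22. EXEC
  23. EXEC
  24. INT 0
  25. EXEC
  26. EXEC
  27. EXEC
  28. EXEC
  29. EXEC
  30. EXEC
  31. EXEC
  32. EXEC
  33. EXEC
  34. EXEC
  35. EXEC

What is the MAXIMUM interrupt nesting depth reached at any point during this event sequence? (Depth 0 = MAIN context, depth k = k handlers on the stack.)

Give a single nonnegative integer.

Event 1 (EXEC): [MAIN] PC=0: DEC 5 -> ACC=-5 [depth=0]
Event 2 (INT 0): INT 0 arrives: push (MAIN, PC=1), enter IRQ0 at PC=0 (depth now 1) [depth=1]
Event 3 (INT 0): INT 0 arrives: push (IRQ0, PC=0), enter IRQ0 at PC=0 (depth now 2) [depth=2]
Event 4 (EXEC): [IRQ0] PC=0: INC 4 -> ACC=-1 [depth=2]
Event 5 (EXEC): [IRQ0] PC=1: DEC 1 -> ACC=-2 [depth=2]
Event 6 (EXEC): [IRQ0] PC=2: IRET -> resume IRQ0 at PC=0 (depth now 1) [depth=1]
Event 7 (EXEC): [IRQ0] PC=0: INC 4 -> ACC=2 [depth=1]
Event 8 (INT 0): INT 0 arrives: push (IRQ0, PC=1), enter IRQ0 at PC=0 (depth now 2) [depth=2]
Event 9 (EXEC): [IRQ0] PC=0: INC 4 -> ACC=6 [depth=2]
Event 10 (EXEC): [IRQ0] PC=1: DEC 1 -> ACC=5 [depth=2]
Event 11 (EXEC): [IRQ0] PC=2: IRET -> resume IRQ0 at PC=1 (depth now 1) [depth=1]
Event 12 (INT 0): INT 0 arrives: push (IRQ0, PC=1), enter IRQ0 at PC=0 (depth now 2) [depth=2]
Event 13 (EXEC): [IRQ0] PC=0: INC 4 -> ACC=9 [depth=2]
Event 14 (EXEC): [IRQ0] PC=1: DEC 1 -> ACC=8 [depth=2]
Event 15 (EXEC): [IRQ0] PC=2: IRET -> resume IRQ0 at PC=1 (depth now 1) [depth=1]
Event 16 (EXEC): [IRQ0] PC=1: DEC 1 -> ACC=7 [depth=1]
Event 17 (EXEC): [IRQ0] PC=2: IRET -> resume MAIN at PC=1 (depth now 0) [depth=0]
Event 18 (EXEC): [MAIN] PC=1: INC 1 -> ACC=8 [depth=0]
Event 19 (INT 0): INT 0 arrives: push (MAIN, PC=2), enter IRQ0 at PC=0 (depth now 1) [depth=1]
Event 20 (INT 0): INT 0 arrives: push (IRQ0, PC=0), enter IRQ0 at PC=0 (depth now 2) [depth=2]
Event 21 (EXEC): [IRQ0] PC=0: INC 4 -> ACC=12 [depth=2]
Event 22 (EXEC): [IRQ0] PC=1: DEC 1 -> ACC=11 [depth=2]
Event 23 (EXEC): [IRQ0] PC=2: IRET -> resume IRQ0 at PC=0 (depth now 1) [depth=1]
Event 24 (INT 0): INT 0 arrives: push (IRQ0, PC=0), enter IRQ0 at PC=0 (depth now 2) [depth=2]
Event 25 (EXEC): [IRQ0] PC=0: INC 4 -> ACC=15 [depth=2]
Event 26 (EXEC): [IRQ0] PC=1: DEC 1 -> ACC=14 [depth=2]
Event 27 (EXEC): [IRQ0] PC=2: IRET -> resume IRQ0 at PC=0 (depth now 1) [depth=1]
Event 28 (EXEC): [IRQ0] PC=0: INC 4 -> ACC=18 [depth=1]
Event 29 (EXEC): [IRQ0] PC=1: DEC 1 -> ACC=17 [depth=1]
Event 30 (EXEC): [IRQ0] PC=2: IRET -> resume MAIN at PC=2 (depth now 0) [depth=0]
Event 31 (EXEC): [MAIN] PC=2: DEC 2 -> ACC=15 [depth=0]
Event 32 (EXEC): [MAIN] PC=3: NOP [depth=0]
Event 33 (EXEC): [MAIN] PC=4: INC 5 -> ACC=20 [depth=0]
Event 34 (EXEC): [MAIN] PC=5: DEC 3 -> ACC=17 [depth=0]
Event 35 (EXEC): [MAIN] PC=6: HALT [depth=0]
Max depth observed: 2

Answer: 2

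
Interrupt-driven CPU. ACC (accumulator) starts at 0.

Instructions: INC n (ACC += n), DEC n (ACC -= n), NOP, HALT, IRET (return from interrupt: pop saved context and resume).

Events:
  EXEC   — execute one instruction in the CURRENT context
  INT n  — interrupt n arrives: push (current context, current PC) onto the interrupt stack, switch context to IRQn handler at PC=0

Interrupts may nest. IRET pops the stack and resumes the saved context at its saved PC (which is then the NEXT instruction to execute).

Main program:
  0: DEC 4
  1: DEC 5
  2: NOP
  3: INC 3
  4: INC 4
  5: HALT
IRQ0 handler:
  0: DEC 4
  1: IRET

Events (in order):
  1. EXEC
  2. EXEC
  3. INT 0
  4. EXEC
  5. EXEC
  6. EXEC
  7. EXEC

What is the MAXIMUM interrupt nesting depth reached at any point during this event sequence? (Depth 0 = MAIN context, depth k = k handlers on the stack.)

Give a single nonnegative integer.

Event 1 (EXEC): [MAIN] PC=0: DEC 4 -> ACC=-4 [depth=0]
Event 2 (EXEC): [MAIN] PC=1: DEC 5 -> ACC=-9 [depth=0]
Event 3 (INT 0): INT 0 arrives: push (MAIN, PC=2), enter IRQ0 at PC=0 (depth now 1) [depth=1]
Event 4 (EXEC): [IRQ0] PC=0: DEC 4 -> ACC=-13 [depth=1]
Event 5 (EXEC): [IRQ0] PC=1: IRET -> resume MAIN at PC=2 (depth now 0) [depth=0]
Event 6 (EXEC): [MAIN] PC=2: NOP [depth=0]
Event 7 (EXEC): [MAIN] PC=3: INC 3 -> ACC=-10 [depth=0]
Max depth observed: 1

Answer: 1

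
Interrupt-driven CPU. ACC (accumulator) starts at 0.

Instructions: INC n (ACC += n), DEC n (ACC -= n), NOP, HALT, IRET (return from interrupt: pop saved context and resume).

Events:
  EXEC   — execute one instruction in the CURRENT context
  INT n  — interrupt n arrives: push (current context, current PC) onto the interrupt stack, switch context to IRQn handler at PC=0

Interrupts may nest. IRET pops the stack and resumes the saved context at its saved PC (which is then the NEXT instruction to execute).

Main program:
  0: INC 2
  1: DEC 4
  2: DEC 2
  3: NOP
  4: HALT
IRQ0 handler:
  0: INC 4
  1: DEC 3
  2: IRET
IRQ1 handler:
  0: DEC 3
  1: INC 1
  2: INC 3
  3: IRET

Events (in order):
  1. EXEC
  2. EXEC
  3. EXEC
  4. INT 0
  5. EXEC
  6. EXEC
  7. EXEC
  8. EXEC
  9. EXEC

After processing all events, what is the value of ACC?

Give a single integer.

Event 1 (EXEC): [MAIN] PC=0: INC 2 -> ACC=2
Event 2 (EXEC): [MAIN] PC=1: DEC 4 -> ACC=-2
Event 3 (EXEC): [MAIN] PC=2: DEC 2 -> ACC=-4
Event 4 (INT 0): INT 0 arrives: push (MAIN, PC=3), enter IRQ0 at PC=0 (depth now 1)
Event 5 (EXEC): [IRQ0] PC=0: INC 4 -> ACC=0
Event 6 (EXEC): [IRQ0] PC=1: DEC 3 -> ACC=-3
Event 7 (EXEC): [IRQ0] PC=2: IRET -> resume MAIN at PC=3 (depth now 0)
Event 8 (EXEC): [MAIN] PC=3: NOP
Event 9 (EXEC): [MAIN] PC=4: HALT

Answer: -3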